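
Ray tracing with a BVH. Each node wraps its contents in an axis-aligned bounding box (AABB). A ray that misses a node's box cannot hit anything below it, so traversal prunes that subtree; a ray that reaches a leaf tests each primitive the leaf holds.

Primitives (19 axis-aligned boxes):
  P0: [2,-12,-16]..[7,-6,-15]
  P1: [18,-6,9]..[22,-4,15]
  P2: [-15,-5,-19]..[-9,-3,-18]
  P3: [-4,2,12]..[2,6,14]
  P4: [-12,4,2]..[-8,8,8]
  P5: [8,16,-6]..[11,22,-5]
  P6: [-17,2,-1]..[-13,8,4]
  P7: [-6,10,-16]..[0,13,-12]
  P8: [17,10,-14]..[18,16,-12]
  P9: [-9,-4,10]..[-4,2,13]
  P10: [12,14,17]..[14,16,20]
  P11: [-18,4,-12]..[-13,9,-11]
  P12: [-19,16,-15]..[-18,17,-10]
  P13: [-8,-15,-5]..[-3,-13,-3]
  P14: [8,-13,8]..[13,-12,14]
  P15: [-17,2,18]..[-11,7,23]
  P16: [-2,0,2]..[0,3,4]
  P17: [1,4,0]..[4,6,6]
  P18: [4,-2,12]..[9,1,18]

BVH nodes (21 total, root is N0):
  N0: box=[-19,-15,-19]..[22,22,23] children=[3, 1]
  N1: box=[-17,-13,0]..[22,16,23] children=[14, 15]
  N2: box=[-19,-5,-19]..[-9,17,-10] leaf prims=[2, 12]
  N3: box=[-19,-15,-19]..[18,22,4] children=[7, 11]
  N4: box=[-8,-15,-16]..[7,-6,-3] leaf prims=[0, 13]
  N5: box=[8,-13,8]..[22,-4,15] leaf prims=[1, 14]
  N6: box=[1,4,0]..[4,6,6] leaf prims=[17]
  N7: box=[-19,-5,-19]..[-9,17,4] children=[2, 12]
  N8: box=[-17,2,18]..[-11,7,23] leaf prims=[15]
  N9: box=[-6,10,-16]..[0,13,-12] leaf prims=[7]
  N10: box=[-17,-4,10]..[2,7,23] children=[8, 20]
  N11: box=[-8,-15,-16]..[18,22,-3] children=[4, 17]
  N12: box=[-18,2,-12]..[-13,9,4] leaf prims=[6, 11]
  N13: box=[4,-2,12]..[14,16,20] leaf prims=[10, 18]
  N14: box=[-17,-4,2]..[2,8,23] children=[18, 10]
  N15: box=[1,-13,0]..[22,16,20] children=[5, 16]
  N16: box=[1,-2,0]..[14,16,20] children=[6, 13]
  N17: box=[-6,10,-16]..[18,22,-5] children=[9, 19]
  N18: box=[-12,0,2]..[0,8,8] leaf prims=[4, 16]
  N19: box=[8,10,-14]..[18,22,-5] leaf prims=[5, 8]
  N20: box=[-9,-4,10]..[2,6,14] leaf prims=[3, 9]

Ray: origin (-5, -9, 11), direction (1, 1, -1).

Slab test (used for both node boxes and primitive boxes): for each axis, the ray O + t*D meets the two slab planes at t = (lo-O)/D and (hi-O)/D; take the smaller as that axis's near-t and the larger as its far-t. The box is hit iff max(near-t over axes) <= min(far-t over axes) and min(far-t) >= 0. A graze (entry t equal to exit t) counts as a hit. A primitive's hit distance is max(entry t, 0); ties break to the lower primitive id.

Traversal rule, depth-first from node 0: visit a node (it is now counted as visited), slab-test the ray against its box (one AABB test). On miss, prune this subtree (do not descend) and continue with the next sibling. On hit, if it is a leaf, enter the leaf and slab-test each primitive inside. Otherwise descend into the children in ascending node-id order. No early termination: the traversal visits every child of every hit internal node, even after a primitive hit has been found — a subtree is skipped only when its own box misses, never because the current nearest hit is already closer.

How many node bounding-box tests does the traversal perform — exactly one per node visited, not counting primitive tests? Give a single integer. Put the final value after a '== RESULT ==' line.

Walk:
N0 x:[-14,27] y:[-6,31] z:[-12,30] -> hit [-6,27], descend [1, 3]
  N1 x:[-12,27] y:[-4,25] z:[-12,11] -> hit [-4,11], descend [14, 15]
    N14 x:[-12,7] y:[5,17] z:[-12,9] -> hit [5,7], descend [10, 18]
      N10 x:[-12,7] y:[5,16] z:[-12,1] -> miss, prune
      N18 x:[-7,5] y:[9,17] z:[3,9] -> miss, prune
    N15 x:[6,27] y:[-4,25] z:[-9,11] -> hit [6,11], descend [5, 16]
      N5 x:[13,27] y:[-4,5] z:[-4,3] -> miss, prune
      N16 x:[6,19] y:[7,25] z:[-9,11] -> hit [7,11], descend [6, 13]
        N6 x:[6,9] y:[13,15] z:[5,11] -> miss, prune
        N13 x:[9,19] y:[7,25] z:[-9,-1] -> miss, prune
  N3 x:[-14,23] y:[-6,31] z:[7,30] -> hit [7,23], descend [7, 11]
    N7 x:[-14,-4] y:[4,26] z:[7,30] -> miss, prune
    N11 x:[-3,23] y:[-6,31] z:[14,27] -> hit [14,23], descend [4, 17]
      N4 x:[-3,12] y:[-6,3] z:[14,27] -> miss, prune
      N17 x:[-1,23] y:[19,31] z:[16,27] -> hit [19,23], descend [9, 19]
        N9 x:[-1,5] y:[19,22] z:[23,27] -> miss, prune
        N19 x:[13,23] y:[19,31] z:[16,25] -> hit [19,23] leaf, test {P5(miss), P8@t=23}

17 AABB tests over nodes [0, 1, 14, 10, 18, 15, 5, 16, 6, 13, 3, 7, 11, 4, 17, 9, 19]; 1 leaf entered; closest P8.

== RESULT ==
17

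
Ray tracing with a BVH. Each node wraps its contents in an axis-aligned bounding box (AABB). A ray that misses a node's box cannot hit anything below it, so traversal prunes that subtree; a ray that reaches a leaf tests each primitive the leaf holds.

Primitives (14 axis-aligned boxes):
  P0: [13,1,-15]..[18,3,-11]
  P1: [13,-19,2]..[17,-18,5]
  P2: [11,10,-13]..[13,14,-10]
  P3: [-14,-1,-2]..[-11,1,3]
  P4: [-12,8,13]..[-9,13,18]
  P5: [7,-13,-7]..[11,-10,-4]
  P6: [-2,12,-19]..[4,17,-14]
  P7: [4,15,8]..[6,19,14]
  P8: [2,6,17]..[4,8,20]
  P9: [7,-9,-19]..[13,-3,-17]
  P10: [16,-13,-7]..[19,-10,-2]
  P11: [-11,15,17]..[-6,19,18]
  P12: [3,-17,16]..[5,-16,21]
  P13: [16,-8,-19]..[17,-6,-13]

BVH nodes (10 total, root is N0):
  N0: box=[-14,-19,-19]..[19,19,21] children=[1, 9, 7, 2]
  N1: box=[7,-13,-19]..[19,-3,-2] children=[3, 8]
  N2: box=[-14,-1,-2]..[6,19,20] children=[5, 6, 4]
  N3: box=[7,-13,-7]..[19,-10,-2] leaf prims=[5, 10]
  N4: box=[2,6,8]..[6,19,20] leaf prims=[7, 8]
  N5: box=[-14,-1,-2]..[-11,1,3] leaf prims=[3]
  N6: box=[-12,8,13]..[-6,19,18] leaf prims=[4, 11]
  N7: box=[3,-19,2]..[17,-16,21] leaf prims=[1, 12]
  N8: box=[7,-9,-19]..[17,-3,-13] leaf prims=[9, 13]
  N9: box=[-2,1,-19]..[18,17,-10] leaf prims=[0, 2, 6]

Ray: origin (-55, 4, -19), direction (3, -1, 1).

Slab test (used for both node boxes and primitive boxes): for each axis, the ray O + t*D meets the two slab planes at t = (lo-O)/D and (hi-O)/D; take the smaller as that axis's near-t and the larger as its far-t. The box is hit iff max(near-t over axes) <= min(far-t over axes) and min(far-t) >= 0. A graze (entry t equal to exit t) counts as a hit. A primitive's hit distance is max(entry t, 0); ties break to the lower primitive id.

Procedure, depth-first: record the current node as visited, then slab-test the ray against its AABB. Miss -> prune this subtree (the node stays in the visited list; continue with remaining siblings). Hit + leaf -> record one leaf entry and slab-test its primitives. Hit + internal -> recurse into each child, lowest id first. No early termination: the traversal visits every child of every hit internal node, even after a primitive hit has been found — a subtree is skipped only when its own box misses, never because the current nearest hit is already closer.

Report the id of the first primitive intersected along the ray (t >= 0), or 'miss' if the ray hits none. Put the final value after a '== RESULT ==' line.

Walk:
N0 x:[41/3,74/3] y:[-15,23] z:[0,40] -> hit [41/3,23], descend [1, 2, 7, 9]
  N1 x:[62/3,74/3] y:[7,17] z:[0,17] -> miss, prune
  N2 x:[41/3,61/3] y:[-15,5] z:[17,39] -> miss, prune
  N7 x:[58/3,24] y:[20,23] z:[21,40] -> hit [21,23] leaf, test {P1@t=68/3, P12(miss)}
  N9 x:[53/3,73/3] y:[-13,3] z:[0,9] -> miss, prune

5 AABB tests over nodes [0, 1, 2, 7, 9]; 1 leaf entered; closest P1.

== RESULT ==
1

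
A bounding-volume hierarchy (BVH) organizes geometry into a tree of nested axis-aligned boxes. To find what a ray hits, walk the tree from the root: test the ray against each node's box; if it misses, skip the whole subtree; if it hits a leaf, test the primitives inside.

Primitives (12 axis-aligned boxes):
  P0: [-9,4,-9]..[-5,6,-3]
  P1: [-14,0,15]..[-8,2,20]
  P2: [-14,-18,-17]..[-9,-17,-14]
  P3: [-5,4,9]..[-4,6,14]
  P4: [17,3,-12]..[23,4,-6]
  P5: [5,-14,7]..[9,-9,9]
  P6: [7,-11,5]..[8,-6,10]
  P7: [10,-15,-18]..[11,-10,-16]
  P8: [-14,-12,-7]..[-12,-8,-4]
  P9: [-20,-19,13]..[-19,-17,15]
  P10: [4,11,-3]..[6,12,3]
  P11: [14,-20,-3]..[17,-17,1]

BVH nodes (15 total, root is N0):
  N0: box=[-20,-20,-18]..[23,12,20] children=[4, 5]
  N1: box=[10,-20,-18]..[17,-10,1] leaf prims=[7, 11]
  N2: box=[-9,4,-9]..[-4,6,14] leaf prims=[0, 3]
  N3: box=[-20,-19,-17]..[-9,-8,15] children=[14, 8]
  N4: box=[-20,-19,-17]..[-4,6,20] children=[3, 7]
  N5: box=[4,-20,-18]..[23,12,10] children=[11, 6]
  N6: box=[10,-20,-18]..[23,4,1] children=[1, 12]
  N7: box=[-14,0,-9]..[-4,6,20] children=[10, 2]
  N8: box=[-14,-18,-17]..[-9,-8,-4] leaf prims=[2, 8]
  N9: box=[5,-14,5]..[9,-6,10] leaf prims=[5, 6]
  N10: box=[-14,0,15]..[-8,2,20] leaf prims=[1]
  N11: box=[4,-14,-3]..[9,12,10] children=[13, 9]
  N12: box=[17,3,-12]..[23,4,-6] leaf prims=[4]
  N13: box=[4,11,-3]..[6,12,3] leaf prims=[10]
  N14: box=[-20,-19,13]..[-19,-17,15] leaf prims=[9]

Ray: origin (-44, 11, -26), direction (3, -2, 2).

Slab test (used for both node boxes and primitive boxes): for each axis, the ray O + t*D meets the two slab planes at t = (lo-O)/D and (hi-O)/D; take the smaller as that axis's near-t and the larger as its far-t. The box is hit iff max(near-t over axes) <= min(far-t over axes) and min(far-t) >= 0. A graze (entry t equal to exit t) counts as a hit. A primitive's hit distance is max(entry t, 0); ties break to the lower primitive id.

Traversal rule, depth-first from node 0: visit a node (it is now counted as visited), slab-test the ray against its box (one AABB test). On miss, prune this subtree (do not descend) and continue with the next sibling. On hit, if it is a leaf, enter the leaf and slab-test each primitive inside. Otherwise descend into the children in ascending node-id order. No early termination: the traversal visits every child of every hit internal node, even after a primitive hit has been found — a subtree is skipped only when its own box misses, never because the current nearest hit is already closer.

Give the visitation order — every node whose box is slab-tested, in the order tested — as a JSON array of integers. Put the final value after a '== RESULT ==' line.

Walk:
N0 x:[8,67/3] y:[-1/2,31/2] z:[4,23] -> hit [8,31/2], descend [4, 5]
  N4 x:[8,40/3] y:[5/2,15] z:[9/2,23] -> hit [8,40/3], descend [3, 7]
    N3 x:[8,35/3] y:[19/2,15] z:[9/2,41/2] -> hit [19/2,35/3], descend [8, 14]
      N8 x:[10,35/3] y:[19/2,29/2] z:[9/2,11] -> hit [10,11] leaf, test {P2(miss), P8@t=10}
      N14 x:[8,25/3] y:[14,15] z:[39/2,41/2] -> miss, prune
    N7 x:[10,40/3] y:[5/2,11/2] z:[17/2,23] -> miss, prune
  N5 x:[16,67/3] y:[-1/2,31/2] z:[4,18] -> miss, prune

Summary -> nodes [0, 4, 3, 8, 14, 7, 5]; box-tests=7; leaf-entries=1; first=P8

== RESULT ==
[0, 4, 3, 8, 14, 7, 5]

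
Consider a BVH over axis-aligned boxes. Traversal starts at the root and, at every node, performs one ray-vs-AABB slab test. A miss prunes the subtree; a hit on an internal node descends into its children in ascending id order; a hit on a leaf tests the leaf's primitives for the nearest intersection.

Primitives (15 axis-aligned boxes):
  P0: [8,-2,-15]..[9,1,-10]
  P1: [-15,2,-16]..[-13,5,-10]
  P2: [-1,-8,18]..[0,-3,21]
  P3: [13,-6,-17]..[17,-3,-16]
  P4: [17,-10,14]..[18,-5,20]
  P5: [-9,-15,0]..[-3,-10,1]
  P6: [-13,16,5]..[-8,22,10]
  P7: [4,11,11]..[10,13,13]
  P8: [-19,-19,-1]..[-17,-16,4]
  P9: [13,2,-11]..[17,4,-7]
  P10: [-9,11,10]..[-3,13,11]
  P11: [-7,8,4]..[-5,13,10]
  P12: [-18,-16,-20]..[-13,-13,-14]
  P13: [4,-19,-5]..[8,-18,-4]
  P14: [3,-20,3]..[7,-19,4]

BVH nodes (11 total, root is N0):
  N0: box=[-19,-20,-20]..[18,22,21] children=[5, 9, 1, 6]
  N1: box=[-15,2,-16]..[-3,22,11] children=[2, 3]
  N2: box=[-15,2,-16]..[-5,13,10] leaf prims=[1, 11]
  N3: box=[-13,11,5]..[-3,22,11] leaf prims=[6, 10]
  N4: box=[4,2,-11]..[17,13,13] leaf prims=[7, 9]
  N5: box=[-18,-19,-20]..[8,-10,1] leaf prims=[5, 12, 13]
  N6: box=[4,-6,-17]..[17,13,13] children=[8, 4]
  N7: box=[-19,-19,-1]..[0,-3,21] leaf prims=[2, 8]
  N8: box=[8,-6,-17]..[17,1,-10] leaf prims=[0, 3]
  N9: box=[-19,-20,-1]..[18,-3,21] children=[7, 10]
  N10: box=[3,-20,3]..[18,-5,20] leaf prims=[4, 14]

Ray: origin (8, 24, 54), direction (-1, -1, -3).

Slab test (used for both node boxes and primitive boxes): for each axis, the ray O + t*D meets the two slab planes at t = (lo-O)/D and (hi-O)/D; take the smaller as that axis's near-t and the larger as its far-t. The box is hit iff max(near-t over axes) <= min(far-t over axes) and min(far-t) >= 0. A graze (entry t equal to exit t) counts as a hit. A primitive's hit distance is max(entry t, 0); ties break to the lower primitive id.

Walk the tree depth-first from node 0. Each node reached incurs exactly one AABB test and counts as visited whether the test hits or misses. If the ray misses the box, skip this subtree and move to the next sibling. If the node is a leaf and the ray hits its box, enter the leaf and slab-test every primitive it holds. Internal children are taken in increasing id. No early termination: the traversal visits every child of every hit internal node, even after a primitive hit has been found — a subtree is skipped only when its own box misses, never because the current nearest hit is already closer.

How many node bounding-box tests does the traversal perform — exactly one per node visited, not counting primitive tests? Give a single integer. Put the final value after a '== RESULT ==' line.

Traverse from the root:
N0 x:[-10,27] y:[2,44] z:[11,74/3] -> hit [11,74/3], descend [1, 5, 6, 9]
  N1 x:[11,23] y:[2,22] z:[43/3,70/3] -> hit [43/3,22], descend [2, 3]
    N2 x:[13,23] y:[11,22] z:[44/3,70/3] -> hit [44/3,22] leaf, test {P1@t=64/3, P11@t=44/3}
    N3 x:[11,21] y:[2,13] z:[43/3,49/3] -> miss, prune
  N5 x:[0,26] y:[34,43] z:[53/3,74/3] -> miss, prune
  N6 x:[-9,4] y:[11,30] z:[41/3,71/3] -> miss, prune
  N9 x:[-10,27] y:[27,44] z:[11,55/3] -> miss, prune

order=[0, 1, 2, 3, 5, 6, 9]  |boxes|=7  |leaves|=1  hit=P11

== RESULT ==
7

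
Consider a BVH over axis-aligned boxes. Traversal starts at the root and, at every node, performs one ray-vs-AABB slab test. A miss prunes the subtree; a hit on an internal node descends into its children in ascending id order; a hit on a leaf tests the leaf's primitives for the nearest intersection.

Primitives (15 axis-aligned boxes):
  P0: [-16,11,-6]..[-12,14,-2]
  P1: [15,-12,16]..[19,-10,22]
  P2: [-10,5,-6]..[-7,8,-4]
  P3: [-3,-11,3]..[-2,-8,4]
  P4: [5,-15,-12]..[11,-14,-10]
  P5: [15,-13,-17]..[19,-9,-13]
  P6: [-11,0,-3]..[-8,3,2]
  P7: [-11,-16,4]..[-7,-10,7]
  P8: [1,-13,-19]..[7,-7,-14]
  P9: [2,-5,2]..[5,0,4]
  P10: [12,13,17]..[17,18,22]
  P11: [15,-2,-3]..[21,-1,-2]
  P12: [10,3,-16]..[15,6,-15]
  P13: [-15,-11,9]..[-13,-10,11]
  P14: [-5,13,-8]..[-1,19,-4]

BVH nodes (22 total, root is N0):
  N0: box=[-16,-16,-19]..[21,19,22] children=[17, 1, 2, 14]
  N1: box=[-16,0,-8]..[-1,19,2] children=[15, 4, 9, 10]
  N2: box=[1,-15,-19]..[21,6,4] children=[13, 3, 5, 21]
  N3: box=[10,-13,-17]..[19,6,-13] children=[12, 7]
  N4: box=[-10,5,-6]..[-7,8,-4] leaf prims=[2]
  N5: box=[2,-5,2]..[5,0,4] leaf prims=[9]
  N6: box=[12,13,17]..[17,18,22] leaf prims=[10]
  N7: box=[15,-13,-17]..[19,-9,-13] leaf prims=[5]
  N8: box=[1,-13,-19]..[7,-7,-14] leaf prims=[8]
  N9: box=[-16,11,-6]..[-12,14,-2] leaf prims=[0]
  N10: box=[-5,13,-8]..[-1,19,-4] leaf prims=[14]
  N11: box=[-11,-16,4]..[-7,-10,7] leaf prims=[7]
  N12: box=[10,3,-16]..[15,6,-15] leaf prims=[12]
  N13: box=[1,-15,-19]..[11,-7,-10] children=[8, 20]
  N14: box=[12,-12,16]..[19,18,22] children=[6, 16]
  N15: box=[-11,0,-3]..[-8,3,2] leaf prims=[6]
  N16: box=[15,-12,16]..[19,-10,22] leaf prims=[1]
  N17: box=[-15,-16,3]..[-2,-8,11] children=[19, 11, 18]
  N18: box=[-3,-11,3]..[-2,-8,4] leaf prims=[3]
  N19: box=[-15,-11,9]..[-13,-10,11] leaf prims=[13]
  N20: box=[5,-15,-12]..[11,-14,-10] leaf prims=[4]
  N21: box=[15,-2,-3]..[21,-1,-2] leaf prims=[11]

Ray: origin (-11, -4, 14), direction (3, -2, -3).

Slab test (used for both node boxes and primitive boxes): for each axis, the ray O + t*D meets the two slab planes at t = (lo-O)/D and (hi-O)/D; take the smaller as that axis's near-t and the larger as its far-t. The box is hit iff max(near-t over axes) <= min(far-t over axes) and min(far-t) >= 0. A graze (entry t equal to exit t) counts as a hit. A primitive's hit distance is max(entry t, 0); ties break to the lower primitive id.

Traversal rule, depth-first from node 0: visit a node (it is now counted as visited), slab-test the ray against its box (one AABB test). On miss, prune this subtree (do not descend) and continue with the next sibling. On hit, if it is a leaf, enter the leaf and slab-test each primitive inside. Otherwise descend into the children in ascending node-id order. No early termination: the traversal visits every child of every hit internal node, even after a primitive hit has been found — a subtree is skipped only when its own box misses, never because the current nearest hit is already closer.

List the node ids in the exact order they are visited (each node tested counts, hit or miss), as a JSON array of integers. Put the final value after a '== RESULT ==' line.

Traverse from the root:
N0 x:[-5/3,32/3] y:[-23/2,6] z:[-8/3,11] -> hit [-5/3,6], descend [1, 2, 14, 17]
  N1 x:[-5/3,10/3] y:[-23/2,-2] z:[4,22/3] -> miss, prune
  N2 x:[4,32/3] y:[-5,11/2] z:[10/3,11] -> hit [4,11/2], descend [3, 5, 13, 21]
    N3 x:[7,10] y:[-5,9/2] z:[9,31/3] -> miss, prune
    N5 x:[13/3,16/3] y:[-2,1/2] z:[10/3,4] -> miss, prune
    N13 x:[4,22/3] y:[3/2,11/2] z:[8,11] -> miss, prune
    N21 x:[26/3,32/3] y:[-3/2,-1] z:[16/3,17/3] -> miss, prune
  N14 x:[23/3,10] y:[-11,4] z:[-8/3,-2/3] -> miss, prune
  N17 x:[-4/3,3] y:[2,6] z:[1,11/3] -> hit [2,3], descend [11, 18, 19]
    N11 x:[0,4/3] y:[3,6] z:[7/3,10/3] -> miss, prune
    N18 x:[8/3,3] y:[2,7/2] z:[10/3,11/3] -> miss, prune
    N19 x:[-4/3,-2/3] y:[3,7/2] z:[1,5/3] -> miss, prune

order=[0, 1, 2, 3, 5, 13, 21, 14, 17, 11, 18, 19]  |boxes|=12  |leaves|=0  hit=miss

== RESULT ==
[0, 1, 2, 3, 5, 13, 21, 14, 17, 11, 18, 19]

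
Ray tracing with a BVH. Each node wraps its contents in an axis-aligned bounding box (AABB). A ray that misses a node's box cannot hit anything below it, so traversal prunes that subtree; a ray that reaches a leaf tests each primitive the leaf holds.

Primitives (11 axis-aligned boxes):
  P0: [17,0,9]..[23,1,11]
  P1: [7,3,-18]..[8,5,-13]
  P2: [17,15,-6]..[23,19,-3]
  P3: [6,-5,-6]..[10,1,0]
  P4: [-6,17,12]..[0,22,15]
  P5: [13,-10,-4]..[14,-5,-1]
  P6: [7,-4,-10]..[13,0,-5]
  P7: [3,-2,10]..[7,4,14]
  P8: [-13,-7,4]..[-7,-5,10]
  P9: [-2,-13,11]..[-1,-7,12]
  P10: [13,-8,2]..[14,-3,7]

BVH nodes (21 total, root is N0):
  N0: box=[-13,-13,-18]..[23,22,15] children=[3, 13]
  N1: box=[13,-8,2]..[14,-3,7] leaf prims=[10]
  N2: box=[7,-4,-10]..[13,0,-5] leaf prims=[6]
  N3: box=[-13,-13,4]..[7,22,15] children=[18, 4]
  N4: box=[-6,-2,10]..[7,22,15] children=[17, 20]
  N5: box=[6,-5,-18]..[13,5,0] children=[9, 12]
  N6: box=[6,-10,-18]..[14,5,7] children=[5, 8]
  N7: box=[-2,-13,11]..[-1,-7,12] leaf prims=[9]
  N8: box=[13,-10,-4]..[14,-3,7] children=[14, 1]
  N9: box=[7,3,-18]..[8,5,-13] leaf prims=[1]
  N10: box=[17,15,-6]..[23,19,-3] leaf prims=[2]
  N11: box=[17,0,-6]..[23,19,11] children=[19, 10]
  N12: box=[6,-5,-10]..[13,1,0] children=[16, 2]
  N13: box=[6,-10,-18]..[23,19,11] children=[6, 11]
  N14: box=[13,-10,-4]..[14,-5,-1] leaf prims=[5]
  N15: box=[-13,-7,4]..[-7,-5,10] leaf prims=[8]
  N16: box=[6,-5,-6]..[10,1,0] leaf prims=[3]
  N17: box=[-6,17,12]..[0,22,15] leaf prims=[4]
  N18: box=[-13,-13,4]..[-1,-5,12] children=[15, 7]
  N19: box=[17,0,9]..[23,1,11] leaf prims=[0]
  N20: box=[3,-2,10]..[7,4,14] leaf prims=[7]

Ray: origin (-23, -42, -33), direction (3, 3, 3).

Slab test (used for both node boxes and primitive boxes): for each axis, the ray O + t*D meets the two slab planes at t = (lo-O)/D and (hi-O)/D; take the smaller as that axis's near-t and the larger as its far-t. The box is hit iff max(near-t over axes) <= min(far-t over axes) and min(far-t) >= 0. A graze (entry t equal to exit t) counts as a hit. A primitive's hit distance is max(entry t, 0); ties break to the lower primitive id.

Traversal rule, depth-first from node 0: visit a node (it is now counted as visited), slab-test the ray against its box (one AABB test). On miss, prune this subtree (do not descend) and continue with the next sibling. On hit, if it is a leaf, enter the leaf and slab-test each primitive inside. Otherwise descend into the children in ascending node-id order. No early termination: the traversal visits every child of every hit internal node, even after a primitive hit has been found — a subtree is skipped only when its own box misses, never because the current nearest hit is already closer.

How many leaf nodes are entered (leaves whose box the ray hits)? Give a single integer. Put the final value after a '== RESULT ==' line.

Trace the traversal:
N0 x:[10/3,46/3] y:[29/3,64/3] z:[5,16] -> hit [29/3,46/3], descend [3, 13]
  N3 x:[10/3,10] y:[29/3,64/3] z:[37/3,16] -> miss, prune
  N13 x:[29/3,46/3] y:[32/3,61/3] z:[5,44/3] -> hit [32/3,44/3], descend [6, 11]
    N6 x:[29/3,37/3] y:[32/3,47/3] z:[5,40/3] -> hit [32/3,37/3], descend [5, 8]
      N5 x:[29/3,12] y:[37/3,47/3] z:[5,11] -> miss, prune
      N8 x:[12,37/3] y:[32/3,13] z:[29/3,40/3] -> hit [12,37/3], descend [1, 14]
        N1 x:[12,37/3] y:[34/3,13] z:[35/3,40/3] -> hit [12,37/3] leaf, test {P10@t=12}
        N14 x:[12,37/3] y:[32/3,37/3] z:[29/3,32/3] -> miss, prune
    N11 x:[40/3,46/3] y:[14,61/3] z:[9,44/3] -> hit [14,44/3], descend [10, 19]
      N10 x:[40/3,46/3] y:[19,61/3] z:[9,10] -> miss, prune
      N19 x:[40/3,46/3] y:[14,43/3] z:[14,44/3] -> hit [14,43/3] leaf, test {P0@t=14}

order=[0, 3, 13, 6, 5, 8, 1, 14, 11, 10, 19]  |boxes|=11  |leaves|=2  hit=P10

== RESULT ==
2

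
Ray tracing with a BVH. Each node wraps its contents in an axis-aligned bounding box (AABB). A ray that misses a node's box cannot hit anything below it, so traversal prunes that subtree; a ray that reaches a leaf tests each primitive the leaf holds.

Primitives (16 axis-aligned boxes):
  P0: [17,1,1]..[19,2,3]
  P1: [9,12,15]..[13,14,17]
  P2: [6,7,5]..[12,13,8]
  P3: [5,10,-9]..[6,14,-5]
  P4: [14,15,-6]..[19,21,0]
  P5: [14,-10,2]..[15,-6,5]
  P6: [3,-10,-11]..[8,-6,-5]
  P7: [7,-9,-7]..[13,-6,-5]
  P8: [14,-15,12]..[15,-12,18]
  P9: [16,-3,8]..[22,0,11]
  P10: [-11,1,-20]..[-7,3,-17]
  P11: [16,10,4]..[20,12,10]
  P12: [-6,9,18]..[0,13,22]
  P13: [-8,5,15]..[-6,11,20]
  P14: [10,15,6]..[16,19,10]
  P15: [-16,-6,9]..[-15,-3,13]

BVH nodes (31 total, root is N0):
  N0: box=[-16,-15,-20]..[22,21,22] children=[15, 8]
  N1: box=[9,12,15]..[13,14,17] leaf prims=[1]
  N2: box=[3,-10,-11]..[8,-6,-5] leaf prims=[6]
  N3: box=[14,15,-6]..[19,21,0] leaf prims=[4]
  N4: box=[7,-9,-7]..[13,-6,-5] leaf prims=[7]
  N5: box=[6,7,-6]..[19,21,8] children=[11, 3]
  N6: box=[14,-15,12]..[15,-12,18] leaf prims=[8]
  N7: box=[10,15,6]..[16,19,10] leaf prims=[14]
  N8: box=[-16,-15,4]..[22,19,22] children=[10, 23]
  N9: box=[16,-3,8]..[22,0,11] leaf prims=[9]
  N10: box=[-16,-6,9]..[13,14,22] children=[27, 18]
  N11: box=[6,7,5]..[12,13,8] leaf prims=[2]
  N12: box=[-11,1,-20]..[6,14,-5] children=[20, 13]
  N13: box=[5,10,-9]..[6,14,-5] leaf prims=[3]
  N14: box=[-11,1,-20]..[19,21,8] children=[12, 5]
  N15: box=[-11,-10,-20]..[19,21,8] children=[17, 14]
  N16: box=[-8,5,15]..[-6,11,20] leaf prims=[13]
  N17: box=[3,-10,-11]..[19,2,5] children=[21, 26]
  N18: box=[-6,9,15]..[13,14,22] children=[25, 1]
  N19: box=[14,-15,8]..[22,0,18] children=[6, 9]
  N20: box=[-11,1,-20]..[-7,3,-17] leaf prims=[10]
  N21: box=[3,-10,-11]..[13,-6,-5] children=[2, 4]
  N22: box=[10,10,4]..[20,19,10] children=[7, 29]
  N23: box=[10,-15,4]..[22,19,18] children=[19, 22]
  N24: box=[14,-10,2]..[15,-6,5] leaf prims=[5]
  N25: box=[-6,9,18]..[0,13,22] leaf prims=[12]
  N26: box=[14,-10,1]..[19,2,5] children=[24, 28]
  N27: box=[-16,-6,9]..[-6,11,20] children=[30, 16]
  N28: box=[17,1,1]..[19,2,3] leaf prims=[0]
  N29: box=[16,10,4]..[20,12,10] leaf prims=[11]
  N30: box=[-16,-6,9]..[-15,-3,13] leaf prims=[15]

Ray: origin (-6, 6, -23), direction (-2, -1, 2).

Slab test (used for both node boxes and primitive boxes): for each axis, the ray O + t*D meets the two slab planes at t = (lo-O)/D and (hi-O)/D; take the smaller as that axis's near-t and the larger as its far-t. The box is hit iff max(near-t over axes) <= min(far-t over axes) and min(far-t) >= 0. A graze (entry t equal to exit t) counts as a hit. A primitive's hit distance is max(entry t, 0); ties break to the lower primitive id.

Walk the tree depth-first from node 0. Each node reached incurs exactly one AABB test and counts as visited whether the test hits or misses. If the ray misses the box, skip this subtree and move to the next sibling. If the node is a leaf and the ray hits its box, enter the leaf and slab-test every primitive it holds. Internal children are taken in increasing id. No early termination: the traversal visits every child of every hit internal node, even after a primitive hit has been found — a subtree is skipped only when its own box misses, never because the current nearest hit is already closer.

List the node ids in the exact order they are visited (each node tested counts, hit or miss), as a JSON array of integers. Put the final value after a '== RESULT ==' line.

Traverse from the root:
N0 x:[-14,5] y:[-15,21] z:[3/2,45/2] -> hit [3/2,5], descend [8, 15]
  N8 x:[-14,5] y:[-13,21] z:[27/2,45/2] -> miss, prune
  N15 x:[-25/2,5/2] y:[-15,16] z:[3/2,31/2] -> hit [3/2,5/2], descend [14, 17]
    N14 x:[-25/2,5/2] y:[-15,5] z:[3/2,31/2] -> hit [3/2,5/2], descend [5, 12]
      N5 x:[-25/2,-6] y:[-15,-1] z:[17/2,31/2] -> miss, prune
      N12 x:[-6,5/2] y:[-8,5] z:[3/2,9] -> hit [3/2,5/2], descend [13, 20]
        N13 x:[-6,-11/2] y:[-8,-4] z:[7,9] -> miss, prune
        N20 x:[1/2,5/2] y:[3,5] z:[3/2,3] -> miss, prune
    N17 x:[-25/2,-9/2] y:[4,16] z:[6,14] -> miss, prune

9 AABB tests over nodes [0, 8, 15, 14, 5, 12, 13, 20, 17]; 0 leaves entered; closest miss.

== RESULT ==
[0, 8, 15, 14, 5, 12, 13, 20, 17]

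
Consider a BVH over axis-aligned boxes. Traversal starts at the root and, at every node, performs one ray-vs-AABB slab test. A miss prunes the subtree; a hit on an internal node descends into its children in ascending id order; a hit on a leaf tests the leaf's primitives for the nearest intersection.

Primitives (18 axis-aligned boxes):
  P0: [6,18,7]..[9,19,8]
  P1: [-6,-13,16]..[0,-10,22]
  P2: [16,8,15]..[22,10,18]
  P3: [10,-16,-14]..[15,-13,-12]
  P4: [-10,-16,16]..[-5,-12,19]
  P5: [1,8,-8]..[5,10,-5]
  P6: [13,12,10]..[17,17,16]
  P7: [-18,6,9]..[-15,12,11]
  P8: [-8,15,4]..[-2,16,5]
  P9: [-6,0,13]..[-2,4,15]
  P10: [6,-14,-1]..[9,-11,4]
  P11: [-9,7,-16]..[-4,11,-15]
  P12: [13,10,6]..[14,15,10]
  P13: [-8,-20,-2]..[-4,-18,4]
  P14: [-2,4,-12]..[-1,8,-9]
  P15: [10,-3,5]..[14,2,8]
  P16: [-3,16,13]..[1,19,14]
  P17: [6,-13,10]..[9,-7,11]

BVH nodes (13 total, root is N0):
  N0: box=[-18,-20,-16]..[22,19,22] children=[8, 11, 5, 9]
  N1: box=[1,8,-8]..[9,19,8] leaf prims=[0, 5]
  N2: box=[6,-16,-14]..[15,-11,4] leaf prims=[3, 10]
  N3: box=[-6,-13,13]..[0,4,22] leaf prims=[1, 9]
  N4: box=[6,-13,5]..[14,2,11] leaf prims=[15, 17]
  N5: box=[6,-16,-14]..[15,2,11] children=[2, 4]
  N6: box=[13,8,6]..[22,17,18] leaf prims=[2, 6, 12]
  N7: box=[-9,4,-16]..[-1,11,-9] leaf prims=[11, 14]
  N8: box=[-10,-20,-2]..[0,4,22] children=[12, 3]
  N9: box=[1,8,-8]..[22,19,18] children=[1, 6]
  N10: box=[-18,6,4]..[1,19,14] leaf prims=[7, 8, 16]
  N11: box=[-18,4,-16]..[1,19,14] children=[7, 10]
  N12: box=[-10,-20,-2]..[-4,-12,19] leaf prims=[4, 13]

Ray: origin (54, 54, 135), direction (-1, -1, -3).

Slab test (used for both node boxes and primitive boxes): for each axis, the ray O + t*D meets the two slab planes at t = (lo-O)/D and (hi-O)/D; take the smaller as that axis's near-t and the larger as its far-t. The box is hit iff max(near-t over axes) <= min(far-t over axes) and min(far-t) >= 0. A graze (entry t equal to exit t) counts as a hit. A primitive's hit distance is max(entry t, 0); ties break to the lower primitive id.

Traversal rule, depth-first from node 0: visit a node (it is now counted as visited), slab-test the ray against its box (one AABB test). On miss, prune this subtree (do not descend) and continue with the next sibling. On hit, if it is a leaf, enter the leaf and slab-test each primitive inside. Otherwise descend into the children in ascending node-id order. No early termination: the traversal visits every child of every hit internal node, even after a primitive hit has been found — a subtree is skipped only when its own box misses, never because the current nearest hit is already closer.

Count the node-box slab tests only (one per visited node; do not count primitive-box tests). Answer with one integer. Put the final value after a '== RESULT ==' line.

Traverse from the root:
N0 x:[32,72] y:[35,74] z:[113/3,151/3] -> hit [113/3,151/3], descend [5, 8, 9, 11]
  N5 x:[39,48] y:[52,70] z:[124/3,149/3] -> miss, prune
  N8 x:[54,64] y:[50,74] z:[113/3,137/3] -> miss, prune
  N9 x:[32,53] y:[35,46] z:[39,143/3] -> hit [39,46], descend [1, 6]
    N1 x:[45,53] y:[35,46] z:[127/3,143/3] -> hit [45,46] leaf, test {P0(miss), P5(miss)}
    N6 x:[32,41] y:[37,46] z:[39,43] -> hit [39,41] leaf, test {P2(miss), P6@t=119/3, P12(miss)}
  N11 x:[53,72] y:[35,50] z:[121/3,151/3] -> miss, prune

Summary -> nodes [0, 5, 8, 9, 1, 6, 11]; box-tests=7; leaf-entries=2; first=P6

== RESULT ==
7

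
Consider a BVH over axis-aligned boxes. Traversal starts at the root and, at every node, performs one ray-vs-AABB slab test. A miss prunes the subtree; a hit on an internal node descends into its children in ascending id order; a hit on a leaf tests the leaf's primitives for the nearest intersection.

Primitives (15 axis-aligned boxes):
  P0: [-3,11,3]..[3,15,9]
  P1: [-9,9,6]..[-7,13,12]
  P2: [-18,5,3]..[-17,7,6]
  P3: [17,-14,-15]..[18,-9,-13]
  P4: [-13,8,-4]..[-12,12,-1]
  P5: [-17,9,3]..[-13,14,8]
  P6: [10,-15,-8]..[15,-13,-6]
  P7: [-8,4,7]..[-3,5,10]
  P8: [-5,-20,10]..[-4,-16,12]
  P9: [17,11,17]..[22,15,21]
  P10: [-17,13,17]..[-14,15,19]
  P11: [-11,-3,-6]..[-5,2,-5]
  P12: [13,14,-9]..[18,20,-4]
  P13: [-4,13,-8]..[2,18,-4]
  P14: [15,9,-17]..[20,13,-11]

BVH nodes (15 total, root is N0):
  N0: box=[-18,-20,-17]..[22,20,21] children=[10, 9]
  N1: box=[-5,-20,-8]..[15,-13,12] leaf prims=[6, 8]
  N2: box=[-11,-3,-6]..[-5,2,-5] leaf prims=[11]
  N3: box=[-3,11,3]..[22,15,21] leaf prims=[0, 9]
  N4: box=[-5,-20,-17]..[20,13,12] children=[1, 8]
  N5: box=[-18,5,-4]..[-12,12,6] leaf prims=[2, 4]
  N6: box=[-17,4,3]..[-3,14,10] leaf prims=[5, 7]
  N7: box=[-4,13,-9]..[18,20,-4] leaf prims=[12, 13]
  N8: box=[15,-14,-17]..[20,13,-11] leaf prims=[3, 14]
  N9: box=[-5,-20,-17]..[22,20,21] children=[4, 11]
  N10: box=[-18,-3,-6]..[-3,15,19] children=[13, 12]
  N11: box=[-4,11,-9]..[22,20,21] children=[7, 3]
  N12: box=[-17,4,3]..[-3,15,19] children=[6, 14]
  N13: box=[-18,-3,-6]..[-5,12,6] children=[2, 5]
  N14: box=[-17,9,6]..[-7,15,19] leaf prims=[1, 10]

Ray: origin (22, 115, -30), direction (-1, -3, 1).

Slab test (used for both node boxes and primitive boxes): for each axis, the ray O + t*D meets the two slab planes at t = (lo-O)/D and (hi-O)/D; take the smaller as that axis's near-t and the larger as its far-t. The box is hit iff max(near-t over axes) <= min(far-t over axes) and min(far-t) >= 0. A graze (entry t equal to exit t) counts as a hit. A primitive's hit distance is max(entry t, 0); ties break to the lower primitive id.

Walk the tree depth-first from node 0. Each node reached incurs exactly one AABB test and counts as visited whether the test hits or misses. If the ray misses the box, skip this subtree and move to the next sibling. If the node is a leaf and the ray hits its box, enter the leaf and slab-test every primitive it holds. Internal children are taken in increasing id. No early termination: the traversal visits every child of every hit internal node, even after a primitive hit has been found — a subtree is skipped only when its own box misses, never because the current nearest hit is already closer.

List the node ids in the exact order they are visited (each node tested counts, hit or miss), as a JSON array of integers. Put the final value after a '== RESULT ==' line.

Trace the traversal:
N0 x:[0,40] y:[95/3,45] z:[13,51] -> hit [95/3,40], descend [9, 10]
  N9 x:[0,27] y:[95/3,45] z:[13,51] -> miss, prune
  N10 x:[25,40] y:[100/3,118/3] z:[24,49] -> hit [100/3,118/3], descend [12, 13]
    N12 x:[25,39] y:[100/3,37] z:[33,49] -> hit [100/3,37], descend [6, 14]
      N6 x:[25,39] y:[101/3,37] z:[33,40] -> hit [101/3,37] leaf, test {P5@t=35, P7(miss)}
      N14 x:[29,39] y:[100/3,106/3] z:[36,49] -> miss, prune
    N13 x:[27,40] y:[103/3,118/3] z:[24,36] -> hit [103/3,36], descend [2, 5]
      N2 x:[27,33] y:[113/3,118/3] z:[24,25] -> miss, prune
      N5 x:[34,40] y:[103/3,110/3] z:[26,36] -> hit [103/3,36] leaf, test {P2(miss), P4(miss)}

9 AABB tests over nodes [0, 9, 10, 12, 6, 14, 13, 2, 5]; 2 leaves entered; closest P5.

== RESULT ==
[0, 9, 10, 12, 6, 14, 13, 2, 5]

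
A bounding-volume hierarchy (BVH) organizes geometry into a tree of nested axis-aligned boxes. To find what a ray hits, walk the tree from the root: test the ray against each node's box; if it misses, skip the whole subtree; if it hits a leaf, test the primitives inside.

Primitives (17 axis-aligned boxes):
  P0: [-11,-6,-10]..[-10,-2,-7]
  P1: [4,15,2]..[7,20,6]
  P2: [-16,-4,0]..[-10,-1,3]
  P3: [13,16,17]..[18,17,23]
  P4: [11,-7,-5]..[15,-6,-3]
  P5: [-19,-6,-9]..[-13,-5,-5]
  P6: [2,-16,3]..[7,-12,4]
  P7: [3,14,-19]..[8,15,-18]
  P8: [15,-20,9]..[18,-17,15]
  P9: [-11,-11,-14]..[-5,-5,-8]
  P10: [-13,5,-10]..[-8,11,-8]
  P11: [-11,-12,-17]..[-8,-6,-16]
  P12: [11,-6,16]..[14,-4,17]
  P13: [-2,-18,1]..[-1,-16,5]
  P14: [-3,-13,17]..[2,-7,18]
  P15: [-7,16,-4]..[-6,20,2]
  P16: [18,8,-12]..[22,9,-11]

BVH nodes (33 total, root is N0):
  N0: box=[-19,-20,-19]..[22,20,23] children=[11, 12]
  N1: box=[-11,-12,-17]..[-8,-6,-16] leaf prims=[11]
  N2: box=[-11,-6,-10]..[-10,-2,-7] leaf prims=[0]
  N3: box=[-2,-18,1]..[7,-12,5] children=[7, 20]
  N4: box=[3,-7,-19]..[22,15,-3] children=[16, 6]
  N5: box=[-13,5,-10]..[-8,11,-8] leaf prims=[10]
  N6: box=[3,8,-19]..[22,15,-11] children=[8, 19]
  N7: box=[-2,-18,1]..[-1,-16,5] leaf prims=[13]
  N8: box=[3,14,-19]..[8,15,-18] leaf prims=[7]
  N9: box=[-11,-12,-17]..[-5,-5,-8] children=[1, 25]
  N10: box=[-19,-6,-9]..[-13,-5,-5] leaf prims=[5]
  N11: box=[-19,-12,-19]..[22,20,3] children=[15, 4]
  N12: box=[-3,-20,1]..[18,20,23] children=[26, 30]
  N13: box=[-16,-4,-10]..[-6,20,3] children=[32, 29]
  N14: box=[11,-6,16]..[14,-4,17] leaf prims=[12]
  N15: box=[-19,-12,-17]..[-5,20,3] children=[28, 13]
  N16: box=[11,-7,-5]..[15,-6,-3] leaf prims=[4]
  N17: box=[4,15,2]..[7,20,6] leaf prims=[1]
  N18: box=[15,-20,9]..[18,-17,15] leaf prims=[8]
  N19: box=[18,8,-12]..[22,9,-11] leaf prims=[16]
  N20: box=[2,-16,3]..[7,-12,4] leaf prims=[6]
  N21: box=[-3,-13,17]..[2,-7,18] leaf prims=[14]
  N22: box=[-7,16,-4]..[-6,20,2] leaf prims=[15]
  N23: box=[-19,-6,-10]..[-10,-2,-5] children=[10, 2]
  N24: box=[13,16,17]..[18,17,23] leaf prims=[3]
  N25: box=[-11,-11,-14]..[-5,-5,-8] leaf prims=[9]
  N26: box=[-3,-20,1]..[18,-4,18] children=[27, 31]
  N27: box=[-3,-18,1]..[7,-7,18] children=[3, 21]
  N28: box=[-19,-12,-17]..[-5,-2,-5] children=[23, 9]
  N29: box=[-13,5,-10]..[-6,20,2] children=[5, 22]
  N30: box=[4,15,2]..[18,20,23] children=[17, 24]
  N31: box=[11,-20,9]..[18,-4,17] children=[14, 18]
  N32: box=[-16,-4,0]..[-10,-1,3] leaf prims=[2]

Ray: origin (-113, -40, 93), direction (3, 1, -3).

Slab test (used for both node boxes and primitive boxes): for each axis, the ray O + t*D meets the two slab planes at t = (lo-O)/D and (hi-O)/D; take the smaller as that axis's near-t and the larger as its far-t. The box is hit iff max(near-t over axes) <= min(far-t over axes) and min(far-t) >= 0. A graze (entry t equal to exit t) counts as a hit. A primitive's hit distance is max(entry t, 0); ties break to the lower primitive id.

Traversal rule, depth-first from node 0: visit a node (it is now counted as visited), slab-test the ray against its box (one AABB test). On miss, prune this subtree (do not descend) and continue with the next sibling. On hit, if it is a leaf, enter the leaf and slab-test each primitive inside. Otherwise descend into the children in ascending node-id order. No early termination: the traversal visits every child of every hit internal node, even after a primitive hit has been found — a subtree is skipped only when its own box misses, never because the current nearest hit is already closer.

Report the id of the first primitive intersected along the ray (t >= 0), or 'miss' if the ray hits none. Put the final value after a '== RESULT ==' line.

Trace the traversal:
N0 x:[94/3,45] y:[20,60] z:[70/3,112/3] -> hit [94/3,112/3], descend [11, 12]
  N11 x:[94/3,45] y:[28,60] z:[30,112/3] -> hit [94/3,112/3], descend [4, 15]
    N4 x:[116/3,45] y:[33,55] z:[32,112/3] -> miss, prune
    N15 x:[94/3,36] y:[28,60] z:[30,110/3] -> hit [94/3,36], descend [13, 28]
      N13 x:[97/3,107/3] y:[36,60] z:[30,103/3] -> miss, prune
      N28 x:[94/3,36] y:[28,38] z:[98/3,110/3] -> hit [98/3,36], descend [9, 23]
        N9 x:[34,36] y:[28,35] z:[101/3,110/3] -> hit [34,35], descend [1, 25]
          N1 x:[34,35] y:[28,34] z:[109/3,110/3] -> miss, prune
          N25 x:[34,36] y:[29,35] z:[101/3,107/3] -> hit [34,35] leaf, test {P9@t=34}
        N23 x:[94/3,103/3] y:[34,38] z:[98/3,103/3] -> hit [34,103/3], descend [2, 10]
          N2 x:[34,103/3] y:[34,38] z:[100/3,103/3] -> hit [34,103/3] leaf, test {P0@t=34}
          N10 x:[94/3,100/3] y:[34,35] z:[98/3,34] -> miss, prune
  N12 x:[110/3,131/3] y:[20,60] z:[70/3,92/3] -> miss, prune

order=[0, 11, 4, 15, 13, 28, 9, 1, 25, 23, 2, 10, 12]  |boxes|=13  |leaves|=2  hit=P0

== RESULT ==
0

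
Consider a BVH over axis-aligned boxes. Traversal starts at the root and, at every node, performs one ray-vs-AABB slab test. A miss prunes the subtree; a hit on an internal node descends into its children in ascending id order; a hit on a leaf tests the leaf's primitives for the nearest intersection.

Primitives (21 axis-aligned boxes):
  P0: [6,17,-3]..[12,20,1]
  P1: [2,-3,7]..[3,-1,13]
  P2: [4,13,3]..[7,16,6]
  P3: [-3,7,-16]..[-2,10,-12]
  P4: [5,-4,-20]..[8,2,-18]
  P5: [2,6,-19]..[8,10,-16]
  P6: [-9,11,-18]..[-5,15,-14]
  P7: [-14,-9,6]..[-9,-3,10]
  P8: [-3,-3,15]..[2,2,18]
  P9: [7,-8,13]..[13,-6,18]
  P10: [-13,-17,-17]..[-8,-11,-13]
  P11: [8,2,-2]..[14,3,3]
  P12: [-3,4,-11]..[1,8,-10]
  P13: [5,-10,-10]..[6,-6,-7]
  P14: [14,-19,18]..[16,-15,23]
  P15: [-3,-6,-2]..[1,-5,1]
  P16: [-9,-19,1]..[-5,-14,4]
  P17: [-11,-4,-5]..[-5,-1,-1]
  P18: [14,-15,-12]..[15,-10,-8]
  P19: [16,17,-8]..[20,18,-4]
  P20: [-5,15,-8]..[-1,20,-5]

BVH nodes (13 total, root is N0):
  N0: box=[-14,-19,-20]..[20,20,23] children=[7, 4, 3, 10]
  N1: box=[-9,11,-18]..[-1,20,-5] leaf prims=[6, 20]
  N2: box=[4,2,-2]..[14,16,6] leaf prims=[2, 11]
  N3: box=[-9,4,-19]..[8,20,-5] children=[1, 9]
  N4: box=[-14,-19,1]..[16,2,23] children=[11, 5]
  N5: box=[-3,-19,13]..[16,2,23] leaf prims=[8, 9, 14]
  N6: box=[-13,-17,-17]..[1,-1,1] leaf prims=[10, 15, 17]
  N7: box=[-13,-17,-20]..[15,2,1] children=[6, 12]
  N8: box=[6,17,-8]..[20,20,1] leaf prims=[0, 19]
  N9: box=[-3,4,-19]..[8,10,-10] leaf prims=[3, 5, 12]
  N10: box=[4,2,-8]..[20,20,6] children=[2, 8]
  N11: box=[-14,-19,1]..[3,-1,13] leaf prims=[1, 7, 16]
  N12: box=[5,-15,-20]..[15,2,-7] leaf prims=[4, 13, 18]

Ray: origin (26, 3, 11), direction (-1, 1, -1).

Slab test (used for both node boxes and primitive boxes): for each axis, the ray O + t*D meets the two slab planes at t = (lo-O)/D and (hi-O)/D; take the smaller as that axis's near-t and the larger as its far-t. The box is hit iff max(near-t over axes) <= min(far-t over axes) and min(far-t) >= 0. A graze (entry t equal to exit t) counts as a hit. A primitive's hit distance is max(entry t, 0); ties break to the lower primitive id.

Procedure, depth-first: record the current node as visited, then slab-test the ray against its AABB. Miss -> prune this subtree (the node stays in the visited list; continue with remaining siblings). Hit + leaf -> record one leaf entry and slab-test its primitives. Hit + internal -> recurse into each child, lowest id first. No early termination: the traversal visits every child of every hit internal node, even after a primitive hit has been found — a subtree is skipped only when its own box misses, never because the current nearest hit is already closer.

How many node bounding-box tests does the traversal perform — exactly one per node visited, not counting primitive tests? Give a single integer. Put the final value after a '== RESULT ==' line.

Traverse from the root:
N0 x:[6,40] y:[-22,17] z:[-12,31] -> hit [6,17], descend [3, 4, 7, 10]
  N3 x:[18,35] y:[1,17] z:[16,30] -> miss, prune
  N4 x:[10,40] y:[-22,-1] z:[-12,10] -> miss, prune
  N7 x:[11,39] y:[-20,-1] z:[10,31] -> miss, prune
  N10 x:[6,22] y:[-1,17] z:[5,19] -> hit [6,17], descend [2, 8]
    N2 x:[12,22] y:[-1,13] z:[5,13] -> hit [12,13] leaf, test {P2(miss), P11(miss)}
    N8 x:[6,20] y:[14,17] z:[10,19] -> hit [14,17] leaf, test {P0@t=14, P19(miss)}

Visited [0, 3, 4, 7, 10, 2, 8]. Tests: 7 box, 2 leaf. Nearest: P0.

== RESULT ==
7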